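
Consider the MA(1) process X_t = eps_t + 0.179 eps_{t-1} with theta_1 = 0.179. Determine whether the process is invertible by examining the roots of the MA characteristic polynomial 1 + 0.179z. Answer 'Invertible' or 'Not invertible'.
\text{Invertible}

The MA(q) characteristic polynomial is P(z) = 1 + 0.179z.
Invertibility requires all roots to lie outside the unit circle, i.e. |z| > 1 for every root.
This is linear in z: 1 + (0.179) z = 0  =>  z = -1/(0.179) = -5.586592,  |z| = 5.586592.
Moduli of all roots: 5.5866.
All moduli strictly greater than 1? Yes.
Verdict: Invertible.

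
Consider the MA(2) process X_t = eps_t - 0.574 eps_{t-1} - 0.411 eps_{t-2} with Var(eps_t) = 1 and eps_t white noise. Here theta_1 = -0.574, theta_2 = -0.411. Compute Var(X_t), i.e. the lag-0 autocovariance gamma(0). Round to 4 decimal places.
\gamma(0) = 1.4984

For an MA(q) process X_t = eps_t + sum_i theta_i eps_{t-i} with
Var(eps_t) = sigma^2, the variance is
  gamma(0) = sigma^2 * (1 + sum_i theta_i^2).
  sum_i theta_i^2 = (-0.574)^2 + (-0.411)^2 = 0.329476 + 0.168921 = 0.498397.
  gamma(0) = 1 * (1 + 0.498397) = 1 * 1.498397 = 1.498397, which rounds to 1.4984.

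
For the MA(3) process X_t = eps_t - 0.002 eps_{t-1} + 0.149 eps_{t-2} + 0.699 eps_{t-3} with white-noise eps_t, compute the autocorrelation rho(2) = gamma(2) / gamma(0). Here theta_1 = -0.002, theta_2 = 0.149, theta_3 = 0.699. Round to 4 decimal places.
\rho(2) = 0.0977

For an MA(q) process with theta_0 = 1, the autocovariance is
  gamma(k) = sigma^2 * sum_{i=0..q-k} theta_i * theta_{i+k},
and rho(k) = gamma(k) / gamma(0). Sigma^2 cancels.
  numerator   = (1)*(0.149) + (-0.002)*(0.699) = 0.147602.
  denominator = (1)^2 + (-0.002)^2 + (0.149)^2 + (0.699)^2 = 1.510806.
  rho(2) = 0.147602 / 1.510806 = 0.0977.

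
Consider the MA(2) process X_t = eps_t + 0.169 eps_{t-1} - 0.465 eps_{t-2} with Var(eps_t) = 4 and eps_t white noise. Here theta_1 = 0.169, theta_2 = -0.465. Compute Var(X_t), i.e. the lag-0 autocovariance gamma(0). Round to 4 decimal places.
\gamma(0) = 4.9791

For an MA(q) process X_t = eps_t + sum_i theta_i eps_{t-i} with
Var(eps_t) = sigma^2, the variance is
  gamma(0) = sigma^2 * (1 + sum_i theta_i^2).
  sum_i theta_i^2 = (0.169)^2 + (-0.465)^2 = 0.028561 + 0.216225 = 0.244786.
  gamma(0) = 4 * (1 + 0.244786) = 4 * 1.244786 = 4.979144, which rounds to 4.9791.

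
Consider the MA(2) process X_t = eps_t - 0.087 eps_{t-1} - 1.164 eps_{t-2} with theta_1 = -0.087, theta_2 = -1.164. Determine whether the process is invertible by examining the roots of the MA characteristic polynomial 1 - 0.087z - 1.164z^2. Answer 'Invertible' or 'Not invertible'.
\text{Not invertible}

The MA(q) characteristic polynomial is P(z) = 1 - 0.087z - 1.164z^2.
Invertibility requires all roots to lie outside the unit circle, i.e. |z| > 1 for every root.
Set 1 + (-0.087) z + (-1.164) z^2 = 0, i.e. a z^2 + b z + c = 0 with a = -1.164, b = -0.087, c = 1.
Discriminant D = b^2 - 4ac = (-0.087)^2 - 4*(-1.164)*1 = 0.007569 - (-4.656) = 4.663569.
D >= 0, so the roots are real: z = (-b +/- sqrt(D)) / (2a) = (0.087 +/- 2.15953) / (-2.328).
  z_1 = (0.087 + 2.15953) / (-2.328) = -0.965,   |z_1| = 0.965.
  z_2 = (0.087 - 2.15953) / (-2.328) = 0.8903,   |z_2| = 0.8903.
Moduli of all roots: 0.9650, 0.8903.
All moduli strictly greater than 1? No.
Verdict: Not invertible.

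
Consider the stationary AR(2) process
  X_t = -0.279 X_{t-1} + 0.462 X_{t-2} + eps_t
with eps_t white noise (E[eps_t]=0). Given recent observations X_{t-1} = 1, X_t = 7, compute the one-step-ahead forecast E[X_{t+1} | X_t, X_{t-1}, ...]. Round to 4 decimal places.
E[X_{t+1} \mid \mathcal F_t] = -1.4910

For an AR(p) model X_t = c + sum_i phi_i X_{t-i} + eps_t, the
one-step-ahead conditional mean is
  E[X_{t+1} | X_t, ...] = c + sum_i phi_i X_{t+1-i}.
Substitute known values:
  E[X_{t+1} | ...] = (-0.279) * (7) + (0.462) * (1)
                   = -1.4910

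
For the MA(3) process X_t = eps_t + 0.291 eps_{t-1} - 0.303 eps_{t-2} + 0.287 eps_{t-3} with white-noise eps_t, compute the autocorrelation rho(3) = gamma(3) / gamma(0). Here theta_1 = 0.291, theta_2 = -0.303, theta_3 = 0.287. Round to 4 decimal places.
\rho(3) = 0.2280

For an MA(q) process with theta_0 = 1, the autocovariance is
  gamma(k) = sigma^2 * sum_{i=0..q-k} theta_i * theta_{i+k},
and rho(k) = gamma(k) / gamma(0). Sigma^2 cancels.
  numerator   = (1)*(0.287) = 0.287.
  denominator = (1)^2 + (0.291)^2 + (-0.303)^2 + (0.287)^2 = 1.258859.
  rho(3) = 0.287 / 1.258859 = 0.2280.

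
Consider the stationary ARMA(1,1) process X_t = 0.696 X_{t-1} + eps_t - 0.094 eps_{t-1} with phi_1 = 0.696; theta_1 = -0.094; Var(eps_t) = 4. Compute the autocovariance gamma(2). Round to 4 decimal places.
\gamma(2) = 3.0380

Multiply the model equation by X_{t-k} and take expectations. With theta_0 = psi_0 = 1 and psi_j the MA(infinity) weights, this gives
  gamma(k) - sum_i phi_i gamma(k-i) = c_k,
  c_k = sigma^2 * sum_{j=k..q} theta_j psi_{j-k}   (c_k = 0 for k > q),
using gamma(-m) = gamma(m).
psi-weights needed (psi_j = theta_j + sum_i phi_i psi_{j-i}):
  psi_1 = theta_1 + phi_1 = -0.094 + (0.696) = 0.602
Right-hand sides:
  c_0 = sigma^2 (1 + theta_1 psi_1) = 4 * (1 + (-0.094)(0.602)) = 4 * 0.943412 = 3.773648
  c_1 = sigma^2 theta_1 = 4 * (-0.094) = -0.376
  c_2 = 0
Equations for k = 0 and k = 1 (AR order 1):
  gamma(0) = phi_1 gamma(1) + c_0
  gamma(1) = phi_1 gamma(0) + c_1
Substituting the second into the first: gamma(0) (1 - phi_1^2) = c_0 + phi_1 c_1, so
  gamma(0) = (c_0 + phi_1 c_1) / (1 - phi_1^2) = (3.773648 + (0.696)(-0.376)) / (1 - (0.696)^2) = 3.511952 / 0.515584 = 6.8116.
  gamma(1) = phi_1 gamma(0) + c_1 = (0.696)(6.8116) + (-0.376) = 4.364874.
For k = 2 (> q): gamma(2) = phi_1 gamma(1) = (0.696)(4.364874) = 3.037952.
Therefore gamma(2) = 3.0380 (to 4 decimal places).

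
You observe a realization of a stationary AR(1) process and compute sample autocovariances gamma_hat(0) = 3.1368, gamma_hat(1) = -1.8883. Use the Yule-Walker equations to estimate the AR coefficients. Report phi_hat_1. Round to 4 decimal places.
\hat\phi_{1} = -0.6020

The Yule-Walker equations for an AR(p) process read, in matrix form,
  Gamma_p phi = r_p,   with   (Gamma_p)_{ij} = gamma(|i - j|),
                       (r_p)_i = gamma(i),   i,j = 1..p.
Substitute the sample gammas (Toeplitz matrix and right-hand side of size 1):
  Gamma_p = [[3.1368]]
  r_p     = [-1.8883]
With p = 1 this is the single equation gamma(0) phi_1 = gamma(1):
  phi_hat_1 = gamma(1) / gamma(0) = -1.8883 / 3.1368 = -0.6020.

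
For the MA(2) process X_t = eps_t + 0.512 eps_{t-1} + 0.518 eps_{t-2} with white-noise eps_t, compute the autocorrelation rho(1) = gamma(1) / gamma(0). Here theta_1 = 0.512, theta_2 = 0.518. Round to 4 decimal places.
\rho(1) = 0.5078

For an MA(q) process with theta_0 = 1, the autocovariance is
  gamma(k) = sigma^2 * sum_{i=0..q-k} theta_i * theta_{i+k},
and rho(k) = gamma(k) / gamma(0). Sigma^2 cancels.
  numerator   = (1)*(0.512) + (0.512)*(0.518) = 0.777216.
  denominator = (1)^2 + (0.512)^2 + (0.518)^2 = 1.530468.
  rho(1) = 0.777216 / 1.530468 = 0.5078.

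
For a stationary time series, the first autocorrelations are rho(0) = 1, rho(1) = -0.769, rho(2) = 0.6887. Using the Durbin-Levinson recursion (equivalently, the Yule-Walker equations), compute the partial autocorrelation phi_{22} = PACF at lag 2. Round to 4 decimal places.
\phi_{22} = 0.2382

The PACF at lag k is phi_{kk}, the last component of the solution
to the Yule-Walker system G_k phi = r_k where
  (G_k)_{ij} = rho(|i - j|), (r_k)_i = rho(i), i,j = 1..k.
Equivalently, Durbin-Levinson gives phi_{kk} iteratively:
  phi_{11} = rho(1)
  phi_{kk} = [rho(k) - sum_{j=1..k-1} phi_{k-1,j} rho(k-j)]
            / [1 - sum_{j=1..k-1} phi_{k-1,j} rho(j)],
  phi_{k,j} = phi_{k-1,j} - phi_{kk} phi_{k-1,k-j},  j = 1..k-1.
Step k = 1:
  phi_11 = rho(1) = -0.769.
Step k = 2:
  phi_22 = [rho(2) - phi_11 rho(1)] / [1 - phi_11 rho(1)] = [0.6887 - (-0.769)(-0.769)] / [1 - (-0.769)(-0.769)]
         = 0.097339 / 0.408639 = 0.2382.
Therefore phi_{22} = 0.2382.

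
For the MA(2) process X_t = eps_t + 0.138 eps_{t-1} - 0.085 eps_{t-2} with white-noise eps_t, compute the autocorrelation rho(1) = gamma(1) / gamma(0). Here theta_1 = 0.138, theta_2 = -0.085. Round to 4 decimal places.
\rho(1) = 0.1230

For an MA(q) process with theta_0 = 1, the autocovariance is
  gamma(k) = sigma^2 * sum_{i=0..q-k} theta_i * theta_{i+k},
and rho(k) = gamma(k) / gamma(0). Sigma^2 cancels.
  numerator   = (1)*(0.138) + (0.138)*(-0.085) = 0.12627.
  denominator = (1)^2 + (0.138)^2 + (-0.085)^2 = 1.026269.
  rho(1) = 0.12627 / 1.026269 = 0.1230.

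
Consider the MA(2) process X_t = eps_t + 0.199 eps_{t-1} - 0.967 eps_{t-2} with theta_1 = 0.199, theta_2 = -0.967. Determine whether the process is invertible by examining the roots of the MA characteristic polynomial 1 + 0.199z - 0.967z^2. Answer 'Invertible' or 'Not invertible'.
\text{Not invertible}

The MA(q) characteristic polynomial is P(z) = 1 + 0.199z - 0.967z^2.
Invertibility requires all roots to lie outside the unit circle, i.e. |z| > 1 for every root.
Set 1 + (0.199) z + (-0.967) z^2 = 0, i.e. a z^2 + b z + c = 0 with a = -0.967, b = 0.199, c = 1.
Discriminant D = b^2 - 4ac = (0.199)^2 - 4*(-0.967)*1 = 0.039601 - (-3.868) = 3.907601.
D >= 0, so the roots are real: z = (-b +/- sqrt(D)) / (2a) = (-0.199 +/- 1.976765) / (-1.934).
  z_1 = (-0.199 + 1.976765) / (-1.934) = -0.9192,   |z_1| = 0.9192.
  z_2 = (-0.199 - 1.976765) / (-1.934) = 1.125,   |z_2| = 1.125.
Moduli of all roots: 0.9192, 1.1250.
All moduli strictly greater than 1? No.
Verdict: Not invertible.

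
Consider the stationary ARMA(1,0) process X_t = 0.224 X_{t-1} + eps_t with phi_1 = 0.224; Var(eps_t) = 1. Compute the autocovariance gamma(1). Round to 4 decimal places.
\gamma(1) = 0.2358

Multiply the model equation by X_{t-k} and take expectations. With theta_0 = psi_0 = 1 and psi_j the MA(infinity) weights, this gives
  gamma(k) - sum_i phi_i gamma(k-i) = c_k,
  c_k = sigma^2 * sum_{j=k..q} theta_j psi_{j-k}   (c_k = 0 for k > q),
using gamma(-m) = gamma(m).
Pure AR (q = 0): c_0 = sigma^2 = 1, c_k = 0 for k >= 1.
Equations for k = 0 and k = 1 (AR order 1):
  gamma(0) = phi_1 gamma(1) + c_0
  gamma(1) = phi_1 gamma(0) + c_1
Substituting the second into the first: gamma(0) (1 - phi_1^2) = c_0 + phi_1 c_1, so
  gamma(0) = c_0 / (1 - phi_1^2) = 1 / (1 - (0.224)^2) = 1 / 0.949824 = 1.052827.
  gamma(1) = phi_1 gamma(0) = (0.224)(1.052827) = 0.235833.
Therefore gamma(1) = 0.2358 (to 4 decimal places).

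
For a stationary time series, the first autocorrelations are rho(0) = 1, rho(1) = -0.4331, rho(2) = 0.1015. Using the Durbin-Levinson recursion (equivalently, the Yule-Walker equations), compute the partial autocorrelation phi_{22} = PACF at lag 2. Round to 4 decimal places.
\phi_{22} = -0.1059

The PACF at lag k is phi_{kk}, the last component of the solution
to the Yule-Walker system G_k phi = r_k where
  (G_k)_{ij} = rho(|i - j|), (r_k)_i = rho(i), i,j = 1..k.
Equivalently, Durbin-Levinson gives phi_{kk} iteratively:
  phi_{11} = rho(1)
  phi_{kk} = [rho(k) - sum_{j=1..k-1} phi_{k-1,j} rho(k-j)]
            / [1 - sum_{j=1..k-1} phi_{k-1,j} rho(j)],
  phi_{k,j} = phi_{k-1,j} - phi_{kk} phi_{k-1,k-j},  j = 1..k-1.
Step k = 1:
  phi_11 = rho(1) = -0.4331.
Step k = 2:
  phi_22 = [rho(2) - phi_11 rho(1)] / [1 - phi_11 rho(1)] = [0.1015 - (-0.4331)(-0.4331)] / [1 - (-0.4331)(-0.4331)]
         = -0.08607561 / 0.81242439 = -0.1059.
Therefore phi_{22} = -0.1059.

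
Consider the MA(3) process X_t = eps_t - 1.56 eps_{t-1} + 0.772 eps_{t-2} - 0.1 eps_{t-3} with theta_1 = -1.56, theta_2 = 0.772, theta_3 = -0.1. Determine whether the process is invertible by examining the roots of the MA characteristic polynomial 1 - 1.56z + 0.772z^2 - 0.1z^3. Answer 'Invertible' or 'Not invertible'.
\text{Invertible}

The MA(q) characteristic polynomial is P(z) = 1 - 1.56z + 0.772z^2 - 0.1z^3.
Invertibility requires all roots to lie outside the unit circle, i.e. |z| > 1 for every root.
Degree 3: look for a simple real root z0 first, then factor out (1 - z/z0) and solve the remaining quadratic.
Testing z0 = 5: P(5) = 1 + (-1.56)(5) + (0.772)(5)^2 + (-0.1)(5)^3
  = 1 + (-7.8) + (19.3) + (-12.5) = 0.  So z_0 = 5 is a root, |z_0| = 5.
Divide out the factor (1 - 0.2 z) = (1 - z/z0) (since 1/z0 = 0.2):
  P(z) = (1 - 0.2 z)(1 + (-1.36) z + (0.5) z^2)
  [check: z-coef -1.36 - (0.2) = -1.56; z^2-coef 0.5 - (0.2)(-1.36) = 0.772; z^3-coef -(0.2)(0.5) = -0.1.]
Remaining roots from the quadratic factor 1 + (-1.36) z + (0.5) z^2:
  Set 1 + (-1.36) z + (0.5) z^2 = 0, i.e. a z^2 + b z + c = 0 with a = 0.5, b = -1.36, c = 1.
  Discriminant D = b^2 - 4ac = (-1.36)^2 - 4*(0.5)*1 = 1.8496 - (2) = -0.1504.
  D < 0, so the roots are the complex-conjugate pair z = (-b +/- i sqrt(-D)) / (2a) = 1.36 +/- 0.3878i.
  For a conjugate pair |z|^2 = z * conj(z) = (product of roots) = c/a = 1/(0.5) = 2, so |z| = sqrt(2) = 1.4142 for both roots.
Moduli of all roots: 5.0000, 1.4142, 1.4142.
All moduli strictly greater than 1? Yes.
Verdict: Invertible.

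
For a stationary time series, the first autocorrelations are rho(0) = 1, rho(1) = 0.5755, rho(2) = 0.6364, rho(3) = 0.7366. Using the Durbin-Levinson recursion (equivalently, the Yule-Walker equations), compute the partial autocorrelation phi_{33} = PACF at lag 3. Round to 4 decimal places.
\phi_{33} = 0.5191

The PACF at lag k is phi_{kk}, the last component of the solution
to the Yule-Walker system G_k phi = r_k where
  (G_k)_{ij} = rho(|i - j|), (r_k)_i = rho(i), i,j = 1..k.
Equivalently, Durbin-Levinson gives phi_{kk} iteratively:
  phi_{11} = rho(1)
  phi_{kk} = [rho(k) - sum_{j=1..k-1} phi_{k-1,j} rho(k-j)]
            / [1 - sum_{j=1..k-1} phi_{k-1,j} rho(j)],
  phi_{k,j} = phi_{k-1,j} - phi_{kk} phi_{k-1,k-j},  j = 1..k-1.
Step k = 1:
  phi_11 = rho(1) = 0.5755.
Step k = 2:
  phi_22 = [rho(2) - phi_11 rho(1)] / [1 - phi_11 rho(1)] = [0.6364 - (0.5755)(0.5755)] / [1 - (0.5755)(0.5755)]
         = 0.30519975 / 0.66879975 = 0.45634.
  Update: phi_21 = phi_11 - phi_22 phi_11 = 0.5755 - (0.45634)(0.5755) = 0.312877.
Step k = 3:
  phi_33 = [rho(3) - phi_21 rho(2) - phi_22 rho(1)] / [1 - phi_21 rho(1) - phi_22 rho(2)]
    numerator   = 0.7366 - (0.312877)(0.6364) - (0.45634)(0.5755) = 0.27486194
    denominator = 1 - (0.312877)(0.5755) - (0.45634)(0.6364) = 0.52952505
  phi_33 = 0.27486194 / 0.52952505 = 0.5191.
Therefore phi_{33} = 0.5191.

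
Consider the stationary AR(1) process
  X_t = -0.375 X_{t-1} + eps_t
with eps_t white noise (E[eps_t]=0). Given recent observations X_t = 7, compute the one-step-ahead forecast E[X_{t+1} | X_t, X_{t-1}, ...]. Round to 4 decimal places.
E[X_{t+1} \mid \mathcal F_t] = -2.6250

For an AR(p) model X_t = c + sum_i phi_i X_{t-i} + eps_t, the
one-step-ahead conditional mean is
  E[X_{t+1} | X_t, ...] = c + sum_i phi_i X_{t+1-i}.
Substitute known values:
  E[X_{t+1} | ...] = (-0.375) * (7)
                   = -2.6250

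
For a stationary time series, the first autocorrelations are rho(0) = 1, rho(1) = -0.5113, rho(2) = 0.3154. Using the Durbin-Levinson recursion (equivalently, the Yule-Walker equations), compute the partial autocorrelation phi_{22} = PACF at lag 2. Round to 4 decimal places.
\phi_{22} = 0.0731

The PACF at lag k is phi_{kk}, the last component of the solution
to the Yule-Walker system G_k phi = r_k where
  (G_k)_{ij} = rho(|i - j|), (r_k)_i = rho(i), i,j = 1..k.
Equivalently, Durbin-Levinson gives phi_{kk} iteratively:
  phi_{11} = rho(1)
  phi_{kk} = [rho(k) - sum_{j=1..k-1} phi_{k-1,j} rho(k-j)]
            / [1 - sum_{j=1..k-1} phi_{k-1,j} rho(j)],
  phi_{k,j} = phi_{k-1,j} - phi_{kk} phi_{k-1,k-j},  j = 1..k-1.
Step k = 1:
  phi_11 = rho(1) = -0.5113.
Step k = 2:
  phi_22 = [rho(2) - phi_11 rho(1)] / [1 - phi_11 rho(1)] = [0.3154 - (-0.5113)(-0.5113)] / [1 - (-0.5113)(-0.5113)]
         = 0.05397231 / 0.73857231 = 0.0731.
Therefore phi_{22} = 0.0731.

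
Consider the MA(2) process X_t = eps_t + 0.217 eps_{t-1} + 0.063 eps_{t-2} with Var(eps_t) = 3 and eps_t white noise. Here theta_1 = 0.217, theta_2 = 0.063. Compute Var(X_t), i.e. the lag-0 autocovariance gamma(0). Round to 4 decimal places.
\gamma(0) = 3.1532

For an MA(q) process X_t = eps_t + sum_i theta_i eps_{t-i} with
Var(eps_t) = sigma^2, the variance is
  gamma(0) = sigma^2 * (1 + sum_i theta_i^2).
  sum_i theta_i^2 = (0.217)^2 + (0.063)^2 = 0.047089 + 0.003969 = 0.051058.
  gamma(0) = 3 * (1 + 0.051058) = 3 * 1.051058 = 3.153174, which rounds to 3.1532.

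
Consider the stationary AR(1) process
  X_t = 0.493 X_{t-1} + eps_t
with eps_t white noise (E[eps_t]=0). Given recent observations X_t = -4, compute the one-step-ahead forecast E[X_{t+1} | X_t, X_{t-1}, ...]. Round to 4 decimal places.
E[X_{t+1} \mid \mathcal F_t] = -1.9720

For an AR(p) model X_t = c + sum_i phi_i X_{t-i} + eps_t, the
one-step-ahead conditional mean is
  E[X_{t+1} | X_t, ...] = c + sum_i phi_i X_{t+1-i}.
Substitute known values:
  E[X_{t+1} | ...] = (0.493) * (-4)
                   = -1.9720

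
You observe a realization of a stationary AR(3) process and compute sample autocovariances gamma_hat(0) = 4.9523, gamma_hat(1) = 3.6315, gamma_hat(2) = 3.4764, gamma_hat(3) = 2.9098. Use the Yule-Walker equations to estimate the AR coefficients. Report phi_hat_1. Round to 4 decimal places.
\hat\phi_{1} = 0.4770

The Yule-Walker equations for an AR(p) process read, in matrix form,
  Gamma_p phi = r_p,   with   (Gamma_p)_{ij} = gamma(|i - j|),
                       (r_p)_i = gamma(i),   i,j = 1..p.
Substitute the sample gammas (Toeplitz matrix and right-hand side of size 3):
  Gamma_p = [[4.9523, 3.6315, 3.4764], [3.6315, 4.9523, 3.6315], [3.4764, 3.6315, 4.9523]]
  r_p     = [3.6315, 3.4764, 2.9098]
Written out (R1..R3):
  (R1) 4.9523 phi_1 + 3.6315 phi_2 + 3.4764 phi_3 = 3.6315
  (R2) 3.6315 phi_1 + 4.9523 phi_2 + 3.6315 phi_3 = 3.4764
  (R3) 3.4764 phi_1 + 3.6315 phi_2 + 4.9523 phi_3 = 2.9098
Gaussian elimination:
  R2 <- R2 - (3.6315/4.9523) R1 = R2 - (0.733296) R1:  2.289337 phi_2 + 1.082271 phi_3 = 0.813437
  R3 <- R3 - (3.4764/4.9523) R1 = R3 - (0.701977) R1:  1.082271 phi_2 + 2.511948 phi_3 = 0.360571
  R3 <- R3 - (1.082271/2.289337) R2 = R3 - (0.472744) R2:  2.00031 phi_3 = -0.023977
Back-substitution:
  phi_hat_3 = -0.023977 / 2.00031 = -0.011986
  phi_hat_2 = (0.813437 - (1.082271)(-0.011986)) / 2.289337 = 0.360982
  phi_hat_1 = (3.6315 - (3.6315)(0.360982) - (3.4764)(-0.011986)) / 4.9523 = 0.477003
So phi_hat = [0.4770, 0.3610, -0.0120].
Therefore phi_hat_1 = 0.4770.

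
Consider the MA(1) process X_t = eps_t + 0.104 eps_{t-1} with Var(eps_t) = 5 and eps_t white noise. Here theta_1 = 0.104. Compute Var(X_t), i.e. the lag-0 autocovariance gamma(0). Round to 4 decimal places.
\gamma(0) = 5.0541

For an MA(q) process X_t = eps_t + sum_i theta_i eps_{t-i} with
Var(eps_t) = sigma^2, the variance is
  gamma(0) = sigma^2 * (1 + sum_i theta_i^2).
  sum_i theta_i^2 = (0.104)^2 = 0.010816.
  gamma(0) = 5 * (1 + 0.010816) = 5 * 1.010816 = 5.05408, which rounds to 5.0541.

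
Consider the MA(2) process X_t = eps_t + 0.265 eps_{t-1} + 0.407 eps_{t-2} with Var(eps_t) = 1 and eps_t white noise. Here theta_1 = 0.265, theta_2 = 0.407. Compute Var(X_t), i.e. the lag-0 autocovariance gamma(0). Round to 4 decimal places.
\gamma(0) = 1.2359

For an MA(q) process X_t = eps_t + sum_i theta_i eps_{t-i} with
Var(eps_t) = sigma^2, the variance is
  gamma(0) = sigma^2 * (1 + sum_i theta_i^2).
  sum_i theta_i^2 = (0.265)^2 + (0.407)^2 = 0.070225 + 0.165649 = 0.235874.
  gamma(0) = 1 * (1 + 0.235874) = 1 * 1.235874 = 1.235874, which rounds to 1.2359.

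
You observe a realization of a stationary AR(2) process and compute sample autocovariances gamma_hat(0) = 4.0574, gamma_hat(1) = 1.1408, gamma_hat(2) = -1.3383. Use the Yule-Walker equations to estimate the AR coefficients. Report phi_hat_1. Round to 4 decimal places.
\hat\phi_{1} = 0.4060

The Yule-Walker equations for an AR(p) process read, in matrix form,
  Gamma_p phi = r_p,   with   (Gamma_p)_{ij} = gamma(|i - j|),
                       (r_p)_i = gamma(i),   i,j = 1..p.
Substitute the sample gammas (Toeplitz matrix and right-hand side of size 2):
  Gamma_p = [[4.0574, 1.1408], [1.1408, 4.0574]]
  r_p     = [1.1408, -1.3383]
Written out:
  4.0574 phi_1 + 1.1408 phi_2 = 1.1408
  1.1408 phi_1 + 4.0574 phi_2 = -1.3383
Solve by Cramer's rule:
  det = gamma(0)^2 - gamma(1)^2 = (4.0574)^2 - (1.1408)^2 = 16.46249476 - 1.30142464 = 15.16107012
  phi_hat_1 = [gamma(1) gamma(0) - gamma(1) gamma(2)] / det = [(1.1408)(4.0574) - (1.1408)(-1.3383)] / 15.16107012 = 6.15541456 / 15.16107012 = 0.406
  phi_hat_2 = [gamma(0) gamma(2) - gamma(1)^2] / det = [(4.0574)(-1.3383) - (1.1408)^2] / 15.16107012 = -6.73144306 / 15.16107012 = -0.444
So phi_hat = [0.4060, -0.4440].
Therefore phi_hat_1 = 0.4060.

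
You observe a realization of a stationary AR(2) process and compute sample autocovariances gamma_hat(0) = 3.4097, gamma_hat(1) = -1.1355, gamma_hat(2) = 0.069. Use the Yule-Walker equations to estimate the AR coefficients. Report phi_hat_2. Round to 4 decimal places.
\hat\phi_{2} = -0.1020

The Yule-Walker equations for an AR(p) process read, in matrix form,
  Gamma_p phi = r_p,   with   (Gamma_p)_{ij} = gamma(|i - j|),
                       (r_p)_i = gamma(i),   i,j = 1..p.
Substitute the sample gammas (Toeplitz matrix and right-hand side of size 2):
  Gamma_p = [[3.4097, -1.1355], [-1.1355, 3.4097]]
  r_p     = [-1.1355, 0.069]
Written out:
  3.4097 phi_1 - 1.1355 phi_2 = -1.1355
  -1.1355 phi_1 + 3.4097 phi_2 = 0.069
Solve by Cramer's rule:
  det = gamma(0)^2 - gamma(1)^2 = (3.4097)^2 - (-1.1355)^2 = 11.62605409 - 1.28936025 = 10.33669384
  phi_hat_1 = [gamma(1) gamma(0) - gamma(1) gamma(2)] / det = [(-1.1355)(3.4097) - (-1.1355)(0.069)] / 10.33669384 = -3.79336485 / 10.33669384 = -0.367
  phi_hat_2 = [gamma(0) gamma(2) - gamma(1)^2] / det = [(3.4097)(0.069) - (-1.1355)^2] / 10.33669384 = -1.05409095 / 10.33669384 = -0.102
So phi_hat = [-0.3670, -0.1020].
Therefore phi_hat_2 = -0.1020.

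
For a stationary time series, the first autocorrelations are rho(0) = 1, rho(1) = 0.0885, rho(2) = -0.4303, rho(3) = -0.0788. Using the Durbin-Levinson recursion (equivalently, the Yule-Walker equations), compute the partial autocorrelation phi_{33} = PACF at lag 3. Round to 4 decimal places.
\phi_{33} = 0.0190

The PACF at lag k is phi_{kk}, the last component of the solution
to the Yule-Walker system G_k phi = r_k where
  (G_k)_{ij} = rho(|i - j|), (r_k)_i = rho(i), i,j = 1..k.
Equivalently, Durbin-Levinson gives phi_{kk} iteratively:
  phi_{11} = rho(1)
  phi_{kk} = [rho(k) - sum_{j=1..k-1} phi_{k-1,j} rho(k-j)]
            / [1 - sum_{j=1..k-1} phi_{k-1,j} rho(j)],
  phi_{k,j} = phi_{k-1,j} - phi_{kk} phi_{k-1,k-j},  j = 1..k-1.
Step k = 1:
  phi_11 = rho(1) = 0.0885.
Step k = 2:
  phi_22 = [rho(2) - phi_11 rho(1)] / [1 - phi_11 rho(1)] = [-0.4303 - (0.0885)(0.0885)] / [1 - (0.0885)(0.0885)]
         = -0.43813225 / 0.99216775 = -0.441591.
  Update: phi_21 = phi_11 - phi_22 phi_11 = 0.0885 - (-0.441591)(0.0885) = 0.127581.
Step k = 3:
  phi_33 = [rho(3) - phi_21 rho(2) - phi_22 rho(1)] / [1 - phi_21 rho(1) - phi_22 rho(2)]
    numerator   = -0.0788 - (0.127581)(-0.4303) - (-0.441591)(0.0885) = 0.01517881
    denominator = 1 - (0.127581)(0.0885) - (-0.441591)(-0.4303) = 0.79869254
  phi_33 = 0.01517881 / 0.79869254 = 0.019.
Therefore phi_{33} = 0.0190.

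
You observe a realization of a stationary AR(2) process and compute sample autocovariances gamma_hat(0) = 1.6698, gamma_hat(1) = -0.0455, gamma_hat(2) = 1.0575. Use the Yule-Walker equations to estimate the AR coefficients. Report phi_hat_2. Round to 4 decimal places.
\hat\phi_{2} = 0.6330

The Yule-Walker equations for an AR(p) process read, in matrix form,
  Gamma_p phi = r_p,   with   (Gamma_p)_{ij} = gamma(|i - j|),
                       (r_p)_i = gamma(i),   i,j = 1..p.
Substitute the sample gammas (Toeplitz matrix and right-hand side of size 2):
  Gamma_p = [[1.6698, -0.0455], [-0.0455, 1.6698]]
  r_p     = [-0.0455, 1.0575]
Written out:
  1.6698 phi_1 - 0.0455 phi_2 = -0.0455
  -0.0455 phi_1 + 1.6698 phi_2 = 1.0575
Solve by Cramer's rule:
  det = gamma(0)^2 - gamma(1)^2 = (1.6698)^2 - (-0.0455)^2 = 2.78823204 - 0.00207025 = 2.78616179
  phi_hat_1 = [gamma(1) gamma(0) - gamma(1) gamma(2)] / det = [(-0.0455)(1.6698) - (-0.0455)(1.0575)] / 2.78616179 = -0.02785965 / 2.78616179 = -0.01
  phi_hat_2 = [gamma(0) gamma(2) - gamma(1)^2] / det = [(1.6698)(1.0575) - (-0.0455)^2] / 2.78616179 = 1.76374325 / 2.78616179 = 0.633
So phi_hat = [-0.0100, 0.6330].
Therefore phi_hat_2 = 0.6330.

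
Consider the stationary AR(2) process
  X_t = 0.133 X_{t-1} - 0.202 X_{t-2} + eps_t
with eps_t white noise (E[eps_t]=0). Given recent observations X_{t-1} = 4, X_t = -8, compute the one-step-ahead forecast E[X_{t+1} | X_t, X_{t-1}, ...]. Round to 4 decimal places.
E[X_{t+1} \mid \mathcal F_t] = -1.8720

For an AR(p) model X_t = c + sum_i phi_i X_{t-i} + eps_t, the
one-step-ahead conditional mean is
  E[X_{t+1} | X_t, ...] = c + sum_i phi_i X_{t+1-i}.
Substitute known values:
  E[X_{t+1} | ...] = (0.133) * (-8) + (-0.202) * (4)
                   = -1.8720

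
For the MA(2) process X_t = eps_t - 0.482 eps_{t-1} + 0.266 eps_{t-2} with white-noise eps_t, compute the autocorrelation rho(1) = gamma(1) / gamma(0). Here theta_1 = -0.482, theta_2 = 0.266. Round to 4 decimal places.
\rho(1) = -0.4683

For an MA(q) process with theta_0 = 1, the autocovariance is
  gamma(k) = sigma^2 * sum_{i=0..q-k} theta_i * theta_{i+k},
and rho(k) = gamma(k) / gamma(0). Sigma^2 cancels.
  numerator   = (1)*(-0.482) + (-0.482)*(0.266) = -0.610212.
  denominator = (1)^2 + (-0.482)^2 + (0.266)^2 = 1.30308.
  rho(1) = -0.610212 / 1.30308 = -0.4683.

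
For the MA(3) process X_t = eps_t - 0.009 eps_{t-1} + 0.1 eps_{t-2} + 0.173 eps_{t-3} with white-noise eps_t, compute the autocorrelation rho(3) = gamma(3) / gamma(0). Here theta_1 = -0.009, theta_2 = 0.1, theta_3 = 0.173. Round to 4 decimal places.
\rho(3) = 0.1663

For an MA(q) process with theta_0 = 1, the autocovariance is
  gamma(k) = sigma^2 * sum_{i=0..q-k} theta_i * theta_{i+k},
and rho(k) = gamma(k) / gamma(0). Sigma^2 cancels.
  numerator   = (1)*(0.173) = 0.173.
  denominator = (1)^2 + (-0.009)^2 + (0.1)^2 + (0.173)^2 = 1.04001.
  rho(3) = 0.173 / 1.04001 = 0.1663.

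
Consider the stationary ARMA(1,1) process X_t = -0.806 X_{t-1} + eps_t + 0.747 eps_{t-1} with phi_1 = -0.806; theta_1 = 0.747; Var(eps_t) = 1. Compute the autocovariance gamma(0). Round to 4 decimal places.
\gamma(0) = 1.0099

Multiply the model equation by X_{t-k} and take expectations. With theta_0 = psi_0 = 1 and psi_j the MA(infinity) weights, this gives
  gamma(k) - sum_i phi_i gamma(k-i) = c_k,
  c_k = sigma^2 * sum_{j=k..q} theta_j psi_{j-k}   (c_k = 0 for k > q),
using gamma(-m) = gamma(m).
psi-weights needed (psi_j = theta_j + sum_i phi_i psi_{j-i}):
  psi_1 = theta_1 + phi_1 = 0.747 + (-0.806) = -0.059
Right-hand sides:
  c_0 = sigma^2 (1 + theta_1 psi_1) = 1 * (1 + (0.747)(-0.059)) = 1 * 0.955927 = 0.955927
  c_1 = sigma^2 theta_1 = 1 * (0.747) = 0.747
  c_2 = 0
Equations for k = 0 and k = 1 (AR order 1):
  gamma(0) = phi_1 gamma(1) + c_0
  gamma(1) = phi_1 gamma(0) + c_1
Substituting the second into the first: gamma(0) (1 - phi_1^2) = c_0 + phi_1 c_1, so
  gamma(0) = (c_0 + phi_1 c_1) / (1 - phi_1^2) = (0.955927 + (-0.806)(0.747)) / (1 - (-0.806)^2) = 0.353845 / 0.350364 = 1.009935.
Therefore gamma(0) = 1.0099 (to 4 decimal places).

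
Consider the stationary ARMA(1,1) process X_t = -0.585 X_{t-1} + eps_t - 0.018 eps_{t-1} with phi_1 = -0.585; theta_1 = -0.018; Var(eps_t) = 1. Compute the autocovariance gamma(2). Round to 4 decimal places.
\gamma(2) = 0.5419

Multiply the model equation by X_{t-k} and take expectations. With theta_0 = psi_0 = 1 and psi_j the MA(infinity) weights, this gives
  gamma(k) - sum_i phi_i gamma(k-i) = c_k,
  c_k = sigma^2 * sum_{j=k..q} theta_j psi_{j-k}   (c_k = 0 for k > q),
using gamma(-m) = gamma(m).
psi-weights needed (psi_j = theta_j + sum_i phi_i psi_{j-i}):
  psi_1 = theta_1 + phi_1 = -0.018 + (-0.585) = -0.603
Right-hand sides:
  c_0 = sigma^2 (1 + theta_1 psi_1) = 1 * (1 + (-0.018)(-0.603)) = 1 * 1.010854 = 1.010854
  c_1 = sigma^2 theta_1 = 1 * (-0.018) = -0.018
  c_2 = 0
Equations for k = 0 and k = 1 (AR order 1):
  gamma(0) = phi_1 gamma(1) + c_0
  gamma(1) = phi_1 gamma(0) + c_1
Substituting the second into the first: gamma(0) (1 - phi_1^2) = c_0 + phi_1 c_1, so
  gamma(0) = (c_0 + phi_1 c_1) / (1 - phi_1^2) = (1.010854 + (-0.585)(-0.018)) / (1 - (-0.585)^2) = 1.021384 / 0.657775 = 1.552786.
  gamma(1) = phi_1 gamma(0) + c_1 = (-0.585)(1.552786) + (-0.018) = -0.92638.
For k = 2 (> q): gamma(2) = phi_1 gamma(1) = (-0.585)(-0.92638) = 0.541932.
Therefore gamma(2) = 0.5419 (to 4 decimal places).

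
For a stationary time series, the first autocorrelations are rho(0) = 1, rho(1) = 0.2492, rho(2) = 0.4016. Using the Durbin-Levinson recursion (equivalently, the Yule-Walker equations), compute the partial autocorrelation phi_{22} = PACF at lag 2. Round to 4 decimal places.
\phi_{22} = 0.3620

The PACF at lag k is phi_{kk}, the last component of the solution
to the Yule-Walker system G_k phi = r_k where
  (G_k)_{ij} = rho(|i - j|), (r_k)_i = rho(i), i,j = 1..k.
Equivalently, Durbin-Levinson gives phi_{kk} iteratively:
  phi_{11} = rho(1)
  phi_{kk} = [rho(k) - sum_{j=1..k-1} phi_{k-1,j} rho(k-j)]
            / [1 - sum_{j=1..k-1} phi_{k-1,j} rho(j)],
  phi_{k,j} = phi_{k-1,j} - phi_{kk} phi_{k-1,k-j},  j = 1..k-1.
Step k = 1:
  phi_11 = rho(1) = 0.2492.
Step k = 2:
  phi_22 = [rho(2) - phi_11 rho(1)] / [1 - phi_11 rho(1)] = [0.4016 - (0.2492)(0.2492)] / [1 - (0.2492)(0.2492)]
         = 0.33949936 / 0.93789936 = 0.362.
Therefore phi_{22} = 0.3620.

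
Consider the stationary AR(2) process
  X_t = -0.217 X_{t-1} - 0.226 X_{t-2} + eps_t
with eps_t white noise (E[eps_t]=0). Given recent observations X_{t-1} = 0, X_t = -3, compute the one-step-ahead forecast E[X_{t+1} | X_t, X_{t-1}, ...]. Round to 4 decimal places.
E[X_{t+1} \mid \mathcal F_t] = 0.6510

For an AR(p) model X_t = c + sum_i phi_i X_{t-i} + eps_t, the
one-step-ahead conditional mean is
  E[X_{t+1} | X_t, ...] = c + sum_i phi_i X_{t+1-i}.
Substitute known values:
  E[X_{t+1} | ...] = (-0.217) * (-3) + (-0.226) * (0)
                   = 0.6510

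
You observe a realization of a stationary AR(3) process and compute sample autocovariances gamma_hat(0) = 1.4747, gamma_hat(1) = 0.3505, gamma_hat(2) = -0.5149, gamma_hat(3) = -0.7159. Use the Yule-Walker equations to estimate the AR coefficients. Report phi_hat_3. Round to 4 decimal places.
\hat\phi_{3} = -0.3440

The Yule-Walker equations for an AR(p) process read, in matrix form,
  Gamma_p phi = r_p,   with   (Gamma_p)_{ij} = gamma(|i - j|),
                       (r_p)_i = gamma(i),   i,j = 1..p.
Substitute the sample gammas (Toeplitz matrix and right-hand side of size 3):
  Gamma_p = [[1.4747, 0.3505, -0.5149], [0.3505, 1.4747, 0.3505], [-0.5149, 0.3505, 1.4747]]
  r_p     = [0.3505, -0.5149, -0.7159]
Written out (R1..R3):
  (R1) 1.4747 phi_1 + 0.3505 phi_2 - 0.5149 phi_3 = 0.3505
  (R2) 0.3505 phi_1 + 1.4747 phi_2 + 0.3505 phi_3 = -0.5149
  (R3) -0.5149 phi_1 + 0.3505 phi_2 + 1.4747 phi_3 = -0.7159
Gaussian elimination:
  R2 <- R2 - (0.3505/1.4747) R1 = R2 - (0.237675) R1:  1.391395 phi_2 + 0.472879 phi_3 = -0.598205
  R3 <- R3 - (-0.5149/1.4747) R1 = R3 - (-0.349156) R1:  0.472879 phi_2 + 1.29492 phi_3 = -0.593521
  R3 <- R3 - (0.472879/1.391395) R2 = R3 - (0.33986) R2:  1.134207 phi_3 = -0.390215
Back-substitution:
  phi_hat_3 = -0.390215 / 1.134207 = -0.344042
  phi_hat_2 = (-0.598205 - (0.472879)(-0.344042)) / 1.391395 = -0.313006
  phi_hat_1 = (0.3505 - (0.3505)(-0.313006) - (-0.5149)(-0.344042)) / 1.4747 = 0.191945
So phi_hat = [0.1919, -0.3130, -0.3440].
Therefore phi_hat_3 = -0.3440.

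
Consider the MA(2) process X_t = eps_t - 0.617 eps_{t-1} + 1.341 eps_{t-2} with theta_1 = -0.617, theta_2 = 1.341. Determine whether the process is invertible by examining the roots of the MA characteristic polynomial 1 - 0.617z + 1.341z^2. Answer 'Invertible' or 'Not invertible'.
\text{Not invertible}

The MA(q) characteristic polynomial is P(z) = 1 - 0.617z + 1.341z^2.
Invertibility requires all roots to lie outside the unit circle, i.e. |z| > 1 for every root.
Set 1 + (-0.617) z + (1.341) z^2 = 0, i.e. a z^2 + b z + c = 0 with a = 1.341, b = -0.617, c = 1.
Discriminant D = b^2 - 4ac = (-0.617)^2 - 4*(1.341)*1 = 0.380689 - (5.364) = -4.983311.
D < 0, so the roots are the complex-conjugate pair z = (-b +/- i sqrt(-D)) / (2a) = 0.2301 +/- 0.8323i.
For a conjugate pair |z|^2 = z * conj(z) = (product of roots) = c/a = 1/(1.341) = 0.745712, so |z| = sqrt(0.745712) = 0.8635 for both roots.
Moduli of all roots: 0.8635, 0.8635.
All moduli strictly greater than 1? No.
Verdict: Not invertible.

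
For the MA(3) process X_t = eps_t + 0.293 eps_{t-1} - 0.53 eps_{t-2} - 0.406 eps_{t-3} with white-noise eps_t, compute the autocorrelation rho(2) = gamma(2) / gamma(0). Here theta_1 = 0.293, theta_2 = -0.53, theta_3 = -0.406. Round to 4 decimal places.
\rho(2) = -0.4237

For an MA(q) process with theta_0 = 1, the autocovariance is
  gamma(k) = sigma^2 * sum_{i=0..q-k} theta_i * theta_{i+k},
and rho(k) = gamma(k) / gamma(0). Sigma^2 cancels.
  numerator   = (1)*(-0.53) + (0.293)*(-0.406) = -0.648958.
  denominator = (1)^2 + (0.293)^2 + (-0.53)^2 + (-0.406)^2 = 1.531585.
  rho(2) = -0.648958 / 1.531585 = -0.4237.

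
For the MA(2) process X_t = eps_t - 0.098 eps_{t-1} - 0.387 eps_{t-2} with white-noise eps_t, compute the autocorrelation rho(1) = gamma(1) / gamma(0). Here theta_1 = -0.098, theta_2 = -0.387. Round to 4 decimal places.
\rho(1) = -0.0518

For an MA(q) process with theta_0 = 1, the autocovariance is
  gamma(k) = sigma^2 * sum_{i=0..q-k} theta_i * theta_{i+k},
and rho(k) = gamma(k) / gamma(0). Sigma^2 cancels.
  numerator   = (1)*(-0.098) + (-0.098)*(-0.387) = -0.060074.
  denominator = (1)^2 + (-0.098)^2 + (-0.387)^2 = 1.159373.
  rho(1) = -0.060074 / 1.159373 = -0.0518.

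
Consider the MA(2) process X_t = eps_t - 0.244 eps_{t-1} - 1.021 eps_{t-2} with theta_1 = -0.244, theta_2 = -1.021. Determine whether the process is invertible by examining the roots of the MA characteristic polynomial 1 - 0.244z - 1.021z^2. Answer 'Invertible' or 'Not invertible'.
\text{Not invertible}

The MA(q) characteristic polynomial is P(z) = 1 - 0.244z - 1.021z^2.
Invertibility requires all roots to lie outside the unit circle, i.e. |z| > 1 for every root.
Set 1 + (-0.244) z + (-1.021) z^2 = 0, i.e. a z^2 + b z + c = 0 with a = -1.021, b = -0.244, c = 1.
Discriminant D = b^2 - 4ac = (-0.244)^2 - 4*(-1.021)*1 = 0.059536 - (-4.084) = 4.143536.
D >= 0, so the roots are real: z = (-b +/- sqrt(D)) / (2a) = (0.244 +/- 2.035568) / (-2.042).
  z_1 = (0.244 + 2.035568) / (-2.042) = -1.1163,   |z_1| = 1.1163.
  z_2 = (0.244 - 2.035568) / (-2.042) = 0.8774,   |z_2| = 0.8774.
Moduli of all roots: 1.1163, 0.8774.
All moduli strictly greater than 1? No.
Verdict: Not invertible.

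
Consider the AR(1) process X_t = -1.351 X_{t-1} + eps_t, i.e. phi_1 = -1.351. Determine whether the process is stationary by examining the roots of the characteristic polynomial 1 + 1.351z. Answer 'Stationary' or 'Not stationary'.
\text{Not stationary}

The AR(p) characteristic polynomial is P(z) = 1 + 1.351z.
Stationarity requires all roots to lie outside the unit circle, i.e. |z| > 1 for every root.
This is linear in z: 1 + (1.351) z = 0  =>  z = -1/(1.351) = -0.740192,  |z| = 0.740192.
Moduli of all roots: 0.7402.
All moduli strictly greater than 1? No.
Verdict: Not stationary.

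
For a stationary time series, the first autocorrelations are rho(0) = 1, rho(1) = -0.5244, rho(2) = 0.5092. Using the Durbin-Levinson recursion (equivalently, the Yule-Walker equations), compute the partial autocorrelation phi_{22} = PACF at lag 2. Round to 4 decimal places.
\phi_{22} = 0.3230

The PACF at lag k is phi_{kk}, the last component of the solution
to the Yule-Walker system G_k phi = r_k where
  (G_k)_{ij} = rho(|i - j|), (r_k)_i = rho(i), i,j = 1..k.
Equivalently, Durbin-Levinson gives phi_{kk} iteratively:
  phi_{11} = rho(1)
  phi_{kk} = [rho(k) - sum_{j=1..k-1} phi_{k-1,j} rho(k-j)]
            / [1 - sum_{j=1..k-1} phi_{k-1,j} rho(j)],
  phi_{k,j} = phi_{k-1,j} - phi_{kk} phi_{k-1,k-j},  j = 1..k-1.
Step k = 1:
  phi_11 = rho(1) = -0.5244.
Step k = 2:
  phi_22 = [rho(2) - phi_11 rho(1)] / [1 - phi_11 rho(1)] = [0.5092 - (-0.5244)(-0.5244)] / [1 - (-0.5244)(-0.5244)]
         = 0.23420464 / 0.72500464 = 0.323.
Therefore phi_{22} = 0.3230.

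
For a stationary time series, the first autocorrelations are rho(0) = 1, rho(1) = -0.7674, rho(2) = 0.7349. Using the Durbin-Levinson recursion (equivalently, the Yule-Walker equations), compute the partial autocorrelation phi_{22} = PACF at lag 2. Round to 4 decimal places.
\phi_{22} = 0.3551

The PACF at lag k is phi_{kk}, the last component of the solution
to the Yule-Walker system G_k phi = r_k where
  (G_k)_{ij} = rho(|i - j|), (r_k)_i = rho(i), i,j = 1..k.
Equivalently, Durbin-Levinson gives phi_{kk} iteratively:
  phi_{11} = rho(1)
  phi_{kk} = [rho(k) - sum_{j=1..k-1} phi_{k-1,j} rho(k-j)]
            / [1 - sum_{j=1..k-1} phi_{k-1,j} rho(j)],
  phi_{k,j} = phi_{k-1,j} - phi_{kk} phi_{k-1,k-j},  j = 1..k-1.
Step k = 1:
  phi_11 = rho(1) = -0.7674.
Step k = 2:
  phi_22 = [rho(2) - phi_11 rho(1)] / [1 - phi_11 rho(1)] = [0.7349 - (-0.7674)(-0.7674)] / [1 - (-0.7674)(-0.7674)]
         = 0.14599724 / 0.41109724 = 0.3551.
Therefore phi_{22} = 0.3551.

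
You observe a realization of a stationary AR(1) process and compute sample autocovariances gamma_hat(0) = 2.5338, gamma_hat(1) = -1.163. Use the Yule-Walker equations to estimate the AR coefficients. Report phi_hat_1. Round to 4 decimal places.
\hat\phi_{1} = -0.4590

The Yule-Walker equations for an AR(p) process read, in matrix form,
  Gamma_p phi = r_p,   with   (Gamma_p)_{ij} = gamma(|i - j|),
                       (r_p)_i = gamma(i),   i,j = 1..p.
Substitute the sample gammas (Toeplitz matrix and right-hand side of size 1):
  Gamma_p = [[2.5338]]
  r_p     = [-1.163]
With p = 1 this is the single equation gamma(0) phi_1 = gamma(1):
  phi_hat_1 = gamma(1) / gamma(0) = -1.163 / 2.5338 = -0.4590.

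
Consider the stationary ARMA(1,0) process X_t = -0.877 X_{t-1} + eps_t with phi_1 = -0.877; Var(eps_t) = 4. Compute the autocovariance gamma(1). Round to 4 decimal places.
\gamma(1) = -15.1946

Multiply the model equation by X_{t-k} and take expectations. With theta_0 = psi_0 = 1 and psi_j the MA(infinity) weights, this gives
  gamma(k) - sum_i phi_i gamma(k-i) = c_k,
  c_k = sigma^2 * sum_{j=k..q} theta_j psi_{j-k}   (c_k = 0 for k > q),
using gamma(-m) = gamma(m).
Pure AR (q = 0): c_0 = sigma^2 = 4, c_k = 0 for k >= 1.
Equations for k = 0 and k = 1 (AR order 1):
  gamma(0) = phi_1 gamma(1) + c_0
  gamma(1) = phi_1 gamma(0) + c_1
Substituting the second into the first: gamma(0) (1 - phi_1^2) = c_0 + phi_1 c_1, so
  gamma(0) = c_0 / (1 - phi_1^2) = 4 / (1 - (-0.877)^2) = 4 / 0.230871 = 17.325693.
  gamma(1) = phi_1 gamma(0) = (-0.877)(17.325693) = -15.194633.
Therefore gamma(1) = -15.1946 (to 4 decimal places).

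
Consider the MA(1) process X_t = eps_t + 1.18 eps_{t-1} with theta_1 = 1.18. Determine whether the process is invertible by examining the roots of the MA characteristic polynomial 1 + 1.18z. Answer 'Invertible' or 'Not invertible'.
\text{Not invertible}

The MA(q) characteristic polynomial is P(z) = 1 + 1.18z.
Invertibility requires all roots to lie outside the unit circle, i.e. |z| > 1 for every root.
This is linear in z: 1 + (1.18) z = 0  =>  z = -1/(1.18) = -0.847458,  |z| = 0.847458.
Moduli of all roots: 0.8475.
All moduli strictly greater than 1? No.
Verdict: Not invertible.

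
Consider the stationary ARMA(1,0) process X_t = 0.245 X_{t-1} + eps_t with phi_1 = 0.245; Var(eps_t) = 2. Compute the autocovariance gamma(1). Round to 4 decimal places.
\gamma(1) = 0.5213

Multiply the model equation by X_{t-k} and take expectations. With theta_0 = psi_0 = 1 and psi_j the MA(infinity) weights, this gives
  gamma(k) - sum_i phi_i gamma(k-i) = c_k,
  c_k = sigma^2 * sum_{j=k..q} theta_j psi_{j-k}   (c_k = 0 for k > q),
using gamma(-m) = gamma(m).
Pure AR (q = 0): c_0 = sigma^2 = 2, c_k = 0 for k >= 1.
Equations for k = 0 and k = 1 (AR order 1):
  gamma(0) = phi_1 gamma(1) + c_0
  gamma(1) = phi_1 gamma(0) + c_1
Substituting the second into the first: gamma(0) (1 - phi_1^2) = c_0 + phi_1 c_1, so
  gamma(0) = c_0 / (1 - phi_1^2) = 2 / (1 - (0.245)^2) = 2 / 0.939975 = 2.127716.
  gamma(1) = phi_1 gamma(0) = (0.245)(2.127716) = 0.52129.
Therefore gamma(1) = 0.5213 (to 4 decimal places).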